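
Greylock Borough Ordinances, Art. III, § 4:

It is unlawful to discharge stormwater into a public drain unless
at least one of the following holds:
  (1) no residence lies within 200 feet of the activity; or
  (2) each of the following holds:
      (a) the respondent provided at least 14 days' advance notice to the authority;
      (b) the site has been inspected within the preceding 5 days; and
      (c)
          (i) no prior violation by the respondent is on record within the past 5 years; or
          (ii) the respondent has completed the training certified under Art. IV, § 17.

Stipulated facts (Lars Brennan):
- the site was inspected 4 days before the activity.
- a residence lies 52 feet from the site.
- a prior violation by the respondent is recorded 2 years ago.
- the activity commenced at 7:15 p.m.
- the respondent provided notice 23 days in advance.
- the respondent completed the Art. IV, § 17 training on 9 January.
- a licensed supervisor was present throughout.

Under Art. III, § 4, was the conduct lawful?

Yes — lawful.

(1) no residence in 200 ft — not satisfied.
(a) ≥14 days' notice — met.
(b) site inspected — holds.
(i) no prior violation — not met.
(ii) training certified — satisfied.
(c) = F OR T = true.
(2) = T AND T AND T = true.
So Overall is satisfied (F OR T).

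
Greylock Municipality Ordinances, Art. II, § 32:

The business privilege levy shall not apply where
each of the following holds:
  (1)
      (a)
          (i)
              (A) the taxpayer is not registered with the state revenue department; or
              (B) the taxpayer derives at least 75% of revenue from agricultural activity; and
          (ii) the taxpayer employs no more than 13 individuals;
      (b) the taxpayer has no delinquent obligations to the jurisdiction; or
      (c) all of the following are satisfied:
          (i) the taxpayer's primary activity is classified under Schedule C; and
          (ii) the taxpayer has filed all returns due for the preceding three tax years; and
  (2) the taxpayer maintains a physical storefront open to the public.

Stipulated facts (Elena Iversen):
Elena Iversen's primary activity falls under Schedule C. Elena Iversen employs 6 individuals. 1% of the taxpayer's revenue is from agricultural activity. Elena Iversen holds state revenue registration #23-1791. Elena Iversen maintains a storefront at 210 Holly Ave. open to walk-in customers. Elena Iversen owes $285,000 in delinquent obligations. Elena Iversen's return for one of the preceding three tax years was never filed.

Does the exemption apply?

No — not exempt.

(A) not (state-registered) — not met.
(B) ≥75% agricultural — not satisfied.
So (i) is not satisfied (F OR F).
(ii) ≤ 13 employees — met.
So (a) is not satisfied (F AND T).
(b) no delinquency — not met.
(i) Schedule C activity — holds.
(ii) returns current — not met.
(c): T AND F → false.
(1) = F OR F OR F = false.
(2) has storefront — met.
Overall: F AND T → false.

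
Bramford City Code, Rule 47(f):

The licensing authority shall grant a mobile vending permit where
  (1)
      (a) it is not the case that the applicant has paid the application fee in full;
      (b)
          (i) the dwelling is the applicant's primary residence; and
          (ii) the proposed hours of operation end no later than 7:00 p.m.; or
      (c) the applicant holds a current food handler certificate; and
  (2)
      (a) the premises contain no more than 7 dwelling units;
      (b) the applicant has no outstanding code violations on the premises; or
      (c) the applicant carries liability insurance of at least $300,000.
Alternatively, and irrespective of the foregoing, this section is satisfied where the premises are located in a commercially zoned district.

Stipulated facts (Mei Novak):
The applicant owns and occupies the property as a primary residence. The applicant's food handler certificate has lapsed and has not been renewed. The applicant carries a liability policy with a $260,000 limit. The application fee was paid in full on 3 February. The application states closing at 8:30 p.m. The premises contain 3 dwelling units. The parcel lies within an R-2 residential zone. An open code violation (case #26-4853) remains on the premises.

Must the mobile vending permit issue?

(a) not (fee paid) — not met.
(i) primary residence — holds.
(ii) closes by 7 p.m. — not met.
So (b) is not satisfied (T AND F).
(c) food handler cert. — not met.
So (1) is not satisfied (F OR F OR F).
(a) ≤ 7 units — met.
(b) no code violations — not met.
(c) insurance ≥ $300,000 — not met.
So (2) is satisfied (T OR F OR F).
Overall: F AND T → false.
Exception (commercially zoned) — not satisfied.
Result: main false OR exception false → false.

No — denied.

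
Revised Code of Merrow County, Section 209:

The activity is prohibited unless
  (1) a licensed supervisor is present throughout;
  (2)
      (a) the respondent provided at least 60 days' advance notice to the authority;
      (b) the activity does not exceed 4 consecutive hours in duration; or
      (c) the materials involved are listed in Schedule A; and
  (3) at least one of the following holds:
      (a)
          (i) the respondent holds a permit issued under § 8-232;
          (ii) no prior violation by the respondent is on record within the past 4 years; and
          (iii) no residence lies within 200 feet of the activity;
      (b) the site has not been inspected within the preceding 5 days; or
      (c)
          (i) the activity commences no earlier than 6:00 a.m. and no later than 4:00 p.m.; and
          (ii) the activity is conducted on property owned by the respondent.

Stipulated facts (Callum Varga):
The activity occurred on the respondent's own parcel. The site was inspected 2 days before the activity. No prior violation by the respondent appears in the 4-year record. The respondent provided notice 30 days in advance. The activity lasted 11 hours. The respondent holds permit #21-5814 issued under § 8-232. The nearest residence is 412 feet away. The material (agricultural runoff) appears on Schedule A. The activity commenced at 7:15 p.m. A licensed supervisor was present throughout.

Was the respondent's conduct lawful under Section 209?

Yes — lawful.

(1) supervisor present — satisfied.
(a) ≥60 days' notice — not met.
(b) ≤ 4 hrs duration — not satisfied.
(c) Schedule A material — holds.
So (2) is satisfied (F OR F OR T).
(i) holds permit — holds.
(ii) no prior violation — holds.
(iii) no residence in 200 ft — met.
(a): T AND T AND T → true.
(b) not (site inspected) — not satisfied.
(i) start within hours — not satisfied.
(ii) own property — met.
(c) = F AND T = false.
(3) = T OR F OR F = true.
So Overall is satisfied (T AND T AND T).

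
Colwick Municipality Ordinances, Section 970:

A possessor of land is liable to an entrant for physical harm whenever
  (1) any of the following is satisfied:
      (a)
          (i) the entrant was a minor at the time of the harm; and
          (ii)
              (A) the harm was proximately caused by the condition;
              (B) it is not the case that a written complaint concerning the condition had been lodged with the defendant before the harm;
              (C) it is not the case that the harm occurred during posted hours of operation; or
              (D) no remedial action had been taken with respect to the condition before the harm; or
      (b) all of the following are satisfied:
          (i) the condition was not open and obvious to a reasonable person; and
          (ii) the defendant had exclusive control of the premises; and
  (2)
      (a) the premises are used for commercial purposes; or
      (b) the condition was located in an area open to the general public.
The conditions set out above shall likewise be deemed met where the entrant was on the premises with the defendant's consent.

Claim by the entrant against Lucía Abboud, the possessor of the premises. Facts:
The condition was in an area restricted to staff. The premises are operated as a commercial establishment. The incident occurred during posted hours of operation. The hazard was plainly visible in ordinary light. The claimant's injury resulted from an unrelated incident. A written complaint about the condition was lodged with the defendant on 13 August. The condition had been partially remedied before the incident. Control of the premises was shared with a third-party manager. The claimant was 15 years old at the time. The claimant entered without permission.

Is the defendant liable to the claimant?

No — not liable.

(i) entrant a minor — satisfied.
(A) proximate cause — fails.
(B) not (complaint lodged) — not met.
(C) not (during posted hours) — fails.
(D) no remedial action — fails.
(ii) = F OR F OR F OR F = false.
(a) = T AND F = false.
(i) not open/obvious — not met.
(ii) exclusive control — fails.
So (b) is not satisfied (F AND F).
(1): F OR F → false.
(a) commercial use — satisfied.
(b) public area — not satisfied.
(2) = T OR F = true.
Overall = F AND T = false.
Exception (consent to enter) — not satisfied.
Result: main false OR exception false → false.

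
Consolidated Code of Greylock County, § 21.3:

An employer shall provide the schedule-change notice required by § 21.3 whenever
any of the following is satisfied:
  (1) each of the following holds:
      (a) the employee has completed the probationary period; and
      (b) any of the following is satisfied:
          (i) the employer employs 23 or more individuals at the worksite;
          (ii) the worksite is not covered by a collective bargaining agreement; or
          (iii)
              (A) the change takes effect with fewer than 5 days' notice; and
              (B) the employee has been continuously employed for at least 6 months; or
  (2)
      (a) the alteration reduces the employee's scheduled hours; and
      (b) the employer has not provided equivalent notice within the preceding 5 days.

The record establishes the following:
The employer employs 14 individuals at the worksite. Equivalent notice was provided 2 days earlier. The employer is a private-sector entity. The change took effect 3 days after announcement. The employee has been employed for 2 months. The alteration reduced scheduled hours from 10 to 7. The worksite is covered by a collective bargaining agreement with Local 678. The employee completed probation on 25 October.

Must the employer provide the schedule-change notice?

(a) past probation — met.
(i) ≥ 23 at site — not met.
(ii) no CBA — not met.
(A) < 5 days' notice — holds.
(B) tenure ≥ 6 mo. — not met.
(iii) = T AND F = false.
(b) = F OR F OR F = false.
(1): T AND F → false.
(a) hours reduced — satisfied.
(b) no recent notice — not met.
(2): T AND F → false.
So Overall is not satisfied (F OR F).

No — not required.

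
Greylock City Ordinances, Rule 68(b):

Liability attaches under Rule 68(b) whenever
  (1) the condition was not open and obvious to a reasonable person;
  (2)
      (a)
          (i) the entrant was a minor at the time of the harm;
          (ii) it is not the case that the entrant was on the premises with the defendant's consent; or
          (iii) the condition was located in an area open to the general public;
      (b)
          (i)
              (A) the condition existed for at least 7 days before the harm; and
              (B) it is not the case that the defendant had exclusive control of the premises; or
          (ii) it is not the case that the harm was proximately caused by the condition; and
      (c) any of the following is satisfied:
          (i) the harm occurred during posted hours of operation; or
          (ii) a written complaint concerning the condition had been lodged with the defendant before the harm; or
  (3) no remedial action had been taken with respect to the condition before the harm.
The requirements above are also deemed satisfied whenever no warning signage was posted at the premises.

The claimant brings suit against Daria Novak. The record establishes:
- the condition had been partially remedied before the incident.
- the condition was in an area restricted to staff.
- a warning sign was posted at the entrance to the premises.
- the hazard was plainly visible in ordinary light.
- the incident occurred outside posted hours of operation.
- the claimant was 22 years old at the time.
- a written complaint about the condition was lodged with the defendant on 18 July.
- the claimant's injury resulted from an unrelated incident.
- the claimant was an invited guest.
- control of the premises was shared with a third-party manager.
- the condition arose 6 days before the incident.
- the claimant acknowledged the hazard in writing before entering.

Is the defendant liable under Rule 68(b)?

No — not liable.

(1) not open/obvious — not satisfied.
(i) entrant a minor — fails.
(ii) not (consent to enter) — not met.
(iii) public area — not met.
(a) = F OR F OR F = false.
(A) condition ≥7 days old — not met.
(B) not (exclusive control) — met.
(i) = F AND T = false.
(ii) not (proximate cause) — satisfied.
(b): F OR T → true.
(i) during posted hours — not satisfied.
(ii) complaint lodged — holds.
(c): F OR T → true.
(2): F AND T AND T → false.
(3) no remedial action — fails.
Overall = F OR F OR F = false.
Exception (no signage posted) — not satisfied.
Result: main false OR exception false → false.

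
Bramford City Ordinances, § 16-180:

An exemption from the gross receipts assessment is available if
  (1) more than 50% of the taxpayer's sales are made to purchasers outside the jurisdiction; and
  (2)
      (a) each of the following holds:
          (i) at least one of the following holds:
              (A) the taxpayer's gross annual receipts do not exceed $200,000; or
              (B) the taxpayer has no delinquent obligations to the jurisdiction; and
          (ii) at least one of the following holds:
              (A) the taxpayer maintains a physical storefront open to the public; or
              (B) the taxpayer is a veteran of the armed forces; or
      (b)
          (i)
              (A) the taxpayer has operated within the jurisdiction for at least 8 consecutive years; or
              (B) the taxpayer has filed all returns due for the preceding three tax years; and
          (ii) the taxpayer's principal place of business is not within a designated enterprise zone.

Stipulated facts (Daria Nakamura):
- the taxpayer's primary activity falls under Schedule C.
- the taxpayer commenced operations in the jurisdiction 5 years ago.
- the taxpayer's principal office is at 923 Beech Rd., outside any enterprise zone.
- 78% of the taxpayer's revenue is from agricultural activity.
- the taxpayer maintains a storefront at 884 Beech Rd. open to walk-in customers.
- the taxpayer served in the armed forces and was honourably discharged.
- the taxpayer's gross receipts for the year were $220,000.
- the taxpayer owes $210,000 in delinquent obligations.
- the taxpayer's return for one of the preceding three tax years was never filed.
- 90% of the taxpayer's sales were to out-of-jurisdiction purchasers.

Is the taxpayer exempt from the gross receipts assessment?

No — not exempt.

(1) >50% out-of-jur. sales — holds.
(A) receipts ≤ $200,000 — not satisfied.
(B) no delinquency — fails.
(i) = F OR F = false.
(A) has storefront — met.
(B) veteran — met.
(ii) = T OR T = true.
(a) = F AND T = false.
(A) ≥ 8 yrs in jurisdiction — not met.
(B) returns current — fails.
(i) = F OR F = false.
(ii) not (in enterprise zone) — satisfied.
(b): F AND T → false.
(2) = F OR F = false.
Overall = T AND F = false.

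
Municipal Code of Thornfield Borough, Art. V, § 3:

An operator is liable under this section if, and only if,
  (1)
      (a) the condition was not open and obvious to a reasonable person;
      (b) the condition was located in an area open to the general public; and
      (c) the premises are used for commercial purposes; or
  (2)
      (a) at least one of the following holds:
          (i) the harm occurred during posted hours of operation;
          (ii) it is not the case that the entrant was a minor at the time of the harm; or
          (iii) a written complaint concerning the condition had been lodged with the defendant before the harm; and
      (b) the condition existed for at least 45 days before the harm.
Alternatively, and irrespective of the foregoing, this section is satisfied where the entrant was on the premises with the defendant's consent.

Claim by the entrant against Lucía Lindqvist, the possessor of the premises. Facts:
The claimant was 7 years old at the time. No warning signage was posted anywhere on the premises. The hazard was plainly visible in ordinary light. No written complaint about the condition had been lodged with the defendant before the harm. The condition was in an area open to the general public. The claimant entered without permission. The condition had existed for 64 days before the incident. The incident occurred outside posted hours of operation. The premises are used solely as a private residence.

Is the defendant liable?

No — not liable.

(a) not open/obvious — fails.
(b) public area — met.
(c) commercial use — fails.
So (1) is not satisfied (F AND T AND F).
(i) during posted hours — not satisfied.
(ii) not (entrant a minor) — not met.
(iii) complaint lodged — not met.
(a): F OR F OR F → false.
(b) condition ≥45 days old — met.
(2): F AND T → false.
So Overall is not satisfied (F OR F).
Exception (consent to enter) — not satisfied.
Result: main false OR exception false → false.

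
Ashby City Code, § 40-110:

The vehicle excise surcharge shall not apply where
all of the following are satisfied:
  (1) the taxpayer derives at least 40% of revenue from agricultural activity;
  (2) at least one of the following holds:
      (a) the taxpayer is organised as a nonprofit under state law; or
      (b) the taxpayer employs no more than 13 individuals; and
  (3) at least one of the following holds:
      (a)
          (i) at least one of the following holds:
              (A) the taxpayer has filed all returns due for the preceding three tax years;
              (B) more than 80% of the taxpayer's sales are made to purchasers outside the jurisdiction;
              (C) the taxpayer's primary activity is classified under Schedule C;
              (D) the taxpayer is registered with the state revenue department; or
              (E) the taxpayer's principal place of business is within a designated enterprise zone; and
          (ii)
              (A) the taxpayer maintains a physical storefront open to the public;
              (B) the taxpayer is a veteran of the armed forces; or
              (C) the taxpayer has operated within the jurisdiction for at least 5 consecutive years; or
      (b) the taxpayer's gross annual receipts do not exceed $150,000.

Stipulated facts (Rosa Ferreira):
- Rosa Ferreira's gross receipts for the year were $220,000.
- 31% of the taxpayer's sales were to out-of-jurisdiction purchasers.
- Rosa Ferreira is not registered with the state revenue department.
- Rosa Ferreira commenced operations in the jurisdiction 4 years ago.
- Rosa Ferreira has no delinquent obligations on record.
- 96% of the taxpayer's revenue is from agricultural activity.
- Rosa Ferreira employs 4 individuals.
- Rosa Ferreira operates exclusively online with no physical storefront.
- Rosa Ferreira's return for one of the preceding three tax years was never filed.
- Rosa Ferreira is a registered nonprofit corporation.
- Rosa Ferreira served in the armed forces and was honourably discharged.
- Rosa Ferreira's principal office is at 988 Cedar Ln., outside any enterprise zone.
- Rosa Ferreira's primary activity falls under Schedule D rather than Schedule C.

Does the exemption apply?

No — not exempt.

(1) ≥40% agricultural — holds.
(a) nonprofit — holds.
(b) ≤ 13 employees — holds.
(2) = T OR T = true.
(A) returns current — not met.
(B) >80% out-of-jur. sales — not satisfied.
(C) Schedule C activity — fails.
(D) state-registered — fails.
(E) in enterprise zone — not met.
So (i) is not satisfied (F OR F OR F OR F OR F).
(A) has storefront — not met.
(B) veteran — satisfied.
(C) ≥ 5 yrs in jurisdiction — not satisfied.
(ii): F OR T OR F → true.
So (a) is not satisfied (F AND T).
(b) receipts ≤ $150,000 — not met.
So (3) is not satisfied (F OR F).
Overall: T AND T AND F → false.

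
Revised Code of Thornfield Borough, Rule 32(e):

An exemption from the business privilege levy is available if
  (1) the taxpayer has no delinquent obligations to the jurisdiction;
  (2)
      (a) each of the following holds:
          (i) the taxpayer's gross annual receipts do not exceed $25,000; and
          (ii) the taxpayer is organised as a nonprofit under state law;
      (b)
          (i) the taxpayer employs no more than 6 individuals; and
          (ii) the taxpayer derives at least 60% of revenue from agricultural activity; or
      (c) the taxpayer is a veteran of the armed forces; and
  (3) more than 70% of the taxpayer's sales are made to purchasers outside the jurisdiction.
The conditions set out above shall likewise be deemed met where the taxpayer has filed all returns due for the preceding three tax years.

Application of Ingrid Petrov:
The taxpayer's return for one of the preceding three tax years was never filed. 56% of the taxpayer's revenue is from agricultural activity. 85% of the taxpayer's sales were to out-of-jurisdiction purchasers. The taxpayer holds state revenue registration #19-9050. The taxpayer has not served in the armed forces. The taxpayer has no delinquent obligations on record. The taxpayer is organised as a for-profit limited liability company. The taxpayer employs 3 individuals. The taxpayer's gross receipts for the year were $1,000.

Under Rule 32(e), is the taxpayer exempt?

No — not exempt.

(1) no delinquency — satisfied.
(i) receipts ≤ $25,000 — satisfied.
(ii) nonprofit — not satisfied.
(a): T AND F → false.
(i) ≤ 6 employees — met.
(ii) ≥60% agricultural — fails.
(b) = T AND F = false.
(c) veteran — not met.
(2): F OR F OR F → false.
(3) >70% out-of-jur. sales — met.
Overall = T AND F AND T = false.
Exception (returns current) — not satisfied.
Result: main false OR exception false → false.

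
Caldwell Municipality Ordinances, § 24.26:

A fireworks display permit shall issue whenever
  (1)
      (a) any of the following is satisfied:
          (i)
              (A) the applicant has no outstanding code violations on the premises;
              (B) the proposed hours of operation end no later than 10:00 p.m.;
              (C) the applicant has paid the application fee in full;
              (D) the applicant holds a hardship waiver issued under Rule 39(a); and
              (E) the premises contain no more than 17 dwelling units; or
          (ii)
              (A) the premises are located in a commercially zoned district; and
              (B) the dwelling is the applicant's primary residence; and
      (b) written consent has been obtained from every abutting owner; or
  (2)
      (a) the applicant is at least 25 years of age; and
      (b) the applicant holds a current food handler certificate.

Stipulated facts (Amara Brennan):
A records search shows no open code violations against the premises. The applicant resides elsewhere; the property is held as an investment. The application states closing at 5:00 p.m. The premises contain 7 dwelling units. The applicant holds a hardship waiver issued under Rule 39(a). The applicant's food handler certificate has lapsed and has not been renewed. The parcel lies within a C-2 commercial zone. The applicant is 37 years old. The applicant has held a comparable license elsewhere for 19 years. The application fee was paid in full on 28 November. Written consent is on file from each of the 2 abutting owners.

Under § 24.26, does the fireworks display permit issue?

(A) no code violations — holds.
(B) closes by 10 p.m. — satisfied.
(C) fee paid — met.
(D) hardship waiver — met.
(E) ≤ 17 units — holds.
(i): T AND T AND T AND T AND T → true.
(A) commercially zoned — met.
(B) primary residence — not satisfied.
So (ii) is not satisfied (T AND F).
(a): T OR F → true.
(b) all abutters consent — met.
(1) = T AND T = true.
(a) age ≥ 25 — satisfied.
(b) food handler cert. — fails.
(2) = T AND F = false.
Overall = T OR F = true.

Yes — granted.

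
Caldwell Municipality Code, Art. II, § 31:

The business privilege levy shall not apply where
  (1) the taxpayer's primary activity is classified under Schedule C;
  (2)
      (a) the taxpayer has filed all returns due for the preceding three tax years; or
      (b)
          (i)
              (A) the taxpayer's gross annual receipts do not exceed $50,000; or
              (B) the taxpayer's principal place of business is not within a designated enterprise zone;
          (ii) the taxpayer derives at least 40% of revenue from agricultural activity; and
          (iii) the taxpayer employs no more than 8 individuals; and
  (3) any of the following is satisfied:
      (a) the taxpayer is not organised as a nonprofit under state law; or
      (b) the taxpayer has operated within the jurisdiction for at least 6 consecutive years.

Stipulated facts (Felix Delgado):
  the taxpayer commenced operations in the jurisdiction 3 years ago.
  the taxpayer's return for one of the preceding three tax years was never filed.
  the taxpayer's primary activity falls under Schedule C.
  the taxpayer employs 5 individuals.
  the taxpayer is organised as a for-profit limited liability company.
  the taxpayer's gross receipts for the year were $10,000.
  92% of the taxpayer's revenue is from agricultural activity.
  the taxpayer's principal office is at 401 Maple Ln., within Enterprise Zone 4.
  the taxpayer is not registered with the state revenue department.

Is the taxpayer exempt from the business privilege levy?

Yes — exempt.

(1) Schedule C activity — met.
(a) returns current — not met.
(A) receipts ≤ $50,000 — met.
(B) not (in enterprise zone) — not met.
(i): T OR F → true.
(ii) ≥40% agricultural — satisfied.
(iii) ≤ 8 employees — holds.
(b): T AND T AND T → true.
(2) = F OR T = true.
(a) not (nonprofit) — holds.
(b) ≥ 6 yrs in jurisdiction — fails.
So (3) is satisfied (T OR F).
Overall: T AND T AND T → true.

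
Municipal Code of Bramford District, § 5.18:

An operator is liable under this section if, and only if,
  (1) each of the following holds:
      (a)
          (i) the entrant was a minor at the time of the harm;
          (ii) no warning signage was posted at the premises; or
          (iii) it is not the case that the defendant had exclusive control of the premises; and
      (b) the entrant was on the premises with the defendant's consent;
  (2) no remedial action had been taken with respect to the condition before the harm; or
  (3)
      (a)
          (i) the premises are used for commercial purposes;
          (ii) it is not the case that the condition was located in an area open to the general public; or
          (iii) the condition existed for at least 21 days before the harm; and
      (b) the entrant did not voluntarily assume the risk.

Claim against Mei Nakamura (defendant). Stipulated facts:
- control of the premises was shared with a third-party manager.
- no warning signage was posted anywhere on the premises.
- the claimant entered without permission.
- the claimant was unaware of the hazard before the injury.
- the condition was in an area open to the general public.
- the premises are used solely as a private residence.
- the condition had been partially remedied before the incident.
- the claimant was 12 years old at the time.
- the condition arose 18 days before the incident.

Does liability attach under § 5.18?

(i) entrant a minor — satisfied.
(ii) no signage posted — satisfied.
(iii) not (exclusive control) — satisfied.
(a) = T OR T OR T = true.
(b) consent to enter — not satisfied.
(1) = T AND F = false.
(2) no remedial action — not met.
(i) commercial use — not satisfied.
(ii) not (public area) — not satisfied.
(iii) condition ≥21 days old — not satisfied.
(a) = F OR F OR F = false.
(b) no assumed risk — satisfied.
(3): F AND T → false.
Overall: F OR F OR F → false.

No — not liable.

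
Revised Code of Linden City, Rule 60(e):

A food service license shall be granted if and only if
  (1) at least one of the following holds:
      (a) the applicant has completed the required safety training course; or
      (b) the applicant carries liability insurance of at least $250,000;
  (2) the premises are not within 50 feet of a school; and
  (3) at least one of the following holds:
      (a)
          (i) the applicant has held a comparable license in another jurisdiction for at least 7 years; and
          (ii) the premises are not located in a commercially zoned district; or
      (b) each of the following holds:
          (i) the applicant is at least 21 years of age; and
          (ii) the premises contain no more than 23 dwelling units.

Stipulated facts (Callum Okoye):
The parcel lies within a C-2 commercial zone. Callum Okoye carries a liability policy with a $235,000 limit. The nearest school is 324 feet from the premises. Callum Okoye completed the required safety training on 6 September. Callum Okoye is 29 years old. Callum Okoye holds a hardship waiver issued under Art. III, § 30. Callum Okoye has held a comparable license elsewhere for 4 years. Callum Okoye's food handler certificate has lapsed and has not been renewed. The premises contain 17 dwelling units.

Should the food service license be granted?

Yes — granted.

(a) safety training — satisfied.
(b) insurance ≥ $250,000 — not met.
(1) = T OR F = true.
(2) ≥50 ft from school — met.
(i) prior license ≥ 7 yr — not satisfied.
(ii) not (commercially zoned) — not satisfied.
(a): F AND F → false.
(i) age ≥ 21 — holds.
(ii) ≤ 23 units — met.
(b): T AND T → true.
So (3) is satisfied (F OR T).
Overall = T AND T AND T = true.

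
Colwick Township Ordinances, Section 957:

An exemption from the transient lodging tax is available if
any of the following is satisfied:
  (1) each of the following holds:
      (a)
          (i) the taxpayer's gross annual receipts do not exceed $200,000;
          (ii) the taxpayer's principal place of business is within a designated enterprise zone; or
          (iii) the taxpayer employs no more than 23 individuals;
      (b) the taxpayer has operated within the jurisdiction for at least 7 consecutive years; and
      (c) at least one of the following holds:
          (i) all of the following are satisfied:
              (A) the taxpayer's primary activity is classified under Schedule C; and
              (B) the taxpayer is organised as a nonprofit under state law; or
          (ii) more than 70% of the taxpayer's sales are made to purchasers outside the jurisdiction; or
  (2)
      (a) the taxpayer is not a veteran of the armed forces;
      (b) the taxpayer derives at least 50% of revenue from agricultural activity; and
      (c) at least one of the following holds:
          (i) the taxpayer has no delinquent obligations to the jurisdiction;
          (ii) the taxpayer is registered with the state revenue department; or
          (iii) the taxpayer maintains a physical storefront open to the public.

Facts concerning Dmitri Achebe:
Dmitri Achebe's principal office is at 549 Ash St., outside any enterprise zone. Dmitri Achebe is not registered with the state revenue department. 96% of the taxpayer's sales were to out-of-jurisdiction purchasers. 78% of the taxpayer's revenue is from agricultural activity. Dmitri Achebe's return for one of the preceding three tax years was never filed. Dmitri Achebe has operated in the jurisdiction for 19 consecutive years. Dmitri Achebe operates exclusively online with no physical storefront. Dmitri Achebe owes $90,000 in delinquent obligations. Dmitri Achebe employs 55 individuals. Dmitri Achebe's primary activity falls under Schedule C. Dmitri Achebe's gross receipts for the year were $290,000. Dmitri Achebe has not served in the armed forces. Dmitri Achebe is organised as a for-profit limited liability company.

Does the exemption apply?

(i) receipts ≤ $200,000 — fails.
(ii) in enterprise zone — not satisfied.
(iii) ≤ 23 employees — not satisfied.
(a) = F OR F OR F = false.
(b) ≥ 7 yrs in jurisdiction — satisfied.
(A) Schedule C activity — holds.
(B) nonprofit — fails.
(i): T AND F → false.
(ii) >70% out-of-jur. sales — met.
So (c) is satisfied (F OR T).
So (1) is not satisfied (F AND T AND T).
(a) not (veteran) — met.
(b) ≥50% agricultural — met.
(i) no delinquency — not met.
(ii) state-registered — fails.
(iii) has storefront — fails.
(c): F OR F OR F → false.
(2) = T AND T AND F = false.
Overall = F OR F = false.

No — not exempt.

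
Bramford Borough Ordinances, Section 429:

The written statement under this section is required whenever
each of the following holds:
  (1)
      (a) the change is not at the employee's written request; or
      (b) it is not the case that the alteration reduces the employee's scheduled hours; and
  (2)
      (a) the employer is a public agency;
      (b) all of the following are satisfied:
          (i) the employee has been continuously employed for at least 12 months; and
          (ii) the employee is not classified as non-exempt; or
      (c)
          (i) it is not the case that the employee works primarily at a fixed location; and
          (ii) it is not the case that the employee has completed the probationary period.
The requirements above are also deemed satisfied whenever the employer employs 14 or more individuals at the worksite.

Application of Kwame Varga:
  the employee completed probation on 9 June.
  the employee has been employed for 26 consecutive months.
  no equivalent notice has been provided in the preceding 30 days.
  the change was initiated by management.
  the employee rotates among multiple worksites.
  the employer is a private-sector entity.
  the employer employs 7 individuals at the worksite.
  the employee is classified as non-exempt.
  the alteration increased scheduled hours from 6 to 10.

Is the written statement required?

No — not required.

(a) not employee-requested — satisfied.
(b) not (hours reduced) — met.
(1) = T OR T = true.
(a) public agency — fails.
(i) tenure ≥ 12 mo. — met.
(ii) not (non-exempt) — fails.
(b): T AND F → false.
(i) not (fixed location) — holds.
(ii) not (past probation) — fails.
(c) = T AND F = false.
(2): F OR F OR F → false.
So Overall is not satisfied (T AND F).
Exception (≥ 14 at site) — not satisfied.
Result: main false OR exception false → false.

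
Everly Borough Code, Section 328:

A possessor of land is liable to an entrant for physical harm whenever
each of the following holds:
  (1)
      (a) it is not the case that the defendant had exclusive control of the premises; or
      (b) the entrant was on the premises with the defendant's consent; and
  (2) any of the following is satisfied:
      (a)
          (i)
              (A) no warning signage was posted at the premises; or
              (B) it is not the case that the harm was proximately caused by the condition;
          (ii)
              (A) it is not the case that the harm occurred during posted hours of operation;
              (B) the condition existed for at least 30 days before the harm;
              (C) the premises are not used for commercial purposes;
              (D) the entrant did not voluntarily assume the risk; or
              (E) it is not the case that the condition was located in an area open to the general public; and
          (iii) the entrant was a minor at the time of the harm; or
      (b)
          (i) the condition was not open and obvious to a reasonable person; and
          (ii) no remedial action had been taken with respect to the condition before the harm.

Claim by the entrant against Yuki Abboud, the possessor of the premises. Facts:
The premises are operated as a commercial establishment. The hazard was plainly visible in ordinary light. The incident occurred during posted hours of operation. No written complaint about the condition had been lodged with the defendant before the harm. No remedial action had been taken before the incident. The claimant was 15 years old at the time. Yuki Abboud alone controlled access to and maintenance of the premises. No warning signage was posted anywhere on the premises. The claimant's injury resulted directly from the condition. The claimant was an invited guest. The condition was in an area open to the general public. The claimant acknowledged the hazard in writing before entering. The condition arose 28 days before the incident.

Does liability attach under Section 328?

(a) not (exclusive control) — not met.
(b) consent to enter — satisfied.
So (1) is satisfied (F OR T).
(A) no signage posted — satisfied.
(B) not (proximate cause) — fails.
So (i) is satisfied (T OR F).
(A) not (during posted hours) — not satisfied.
(B) condition ≥30 days old — not satisfied.
(C) not (commercial use) — not met.
(D) no assumed risk — fails.
(E) not (public area) — not satisfied.
(ii) = F OR F OR F OR F OR F = false.
(iii) entrant a minor — holds.
(a) = T AND F AND T = false.
(i) not open/obvious — not met.
(ii) no remedial action — holds.
(b): F AND T → false.
So (2) is not satisfied (F OR F).
So Overall is not satisfied (T AND F).

No — not liable.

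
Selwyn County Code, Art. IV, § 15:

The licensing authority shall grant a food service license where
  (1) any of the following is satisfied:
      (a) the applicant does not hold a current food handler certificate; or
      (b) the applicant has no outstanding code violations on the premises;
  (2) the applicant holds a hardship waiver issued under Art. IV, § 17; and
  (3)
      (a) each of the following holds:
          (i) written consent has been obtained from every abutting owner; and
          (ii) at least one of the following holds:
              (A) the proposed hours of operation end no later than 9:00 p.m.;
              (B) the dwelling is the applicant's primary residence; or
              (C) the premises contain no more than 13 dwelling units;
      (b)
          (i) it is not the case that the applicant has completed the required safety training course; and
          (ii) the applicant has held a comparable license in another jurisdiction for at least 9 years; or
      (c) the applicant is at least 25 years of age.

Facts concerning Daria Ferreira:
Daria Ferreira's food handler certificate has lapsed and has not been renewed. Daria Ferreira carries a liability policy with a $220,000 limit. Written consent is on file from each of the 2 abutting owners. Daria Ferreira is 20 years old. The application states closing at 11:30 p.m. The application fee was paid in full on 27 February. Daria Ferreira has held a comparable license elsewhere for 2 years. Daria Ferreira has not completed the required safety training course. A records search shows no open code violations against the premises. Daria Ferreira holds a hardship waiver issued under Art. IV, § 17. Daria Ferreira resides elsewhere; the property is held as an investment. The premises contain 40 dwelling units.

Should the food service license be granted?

No — denied.

(a) not (food handler cert.) — satisfied.
(b) no code violations — met.
So (1) is satisfied (T OR T).
(2) hardship waiver — met.
(i) all abutters consent — met.
(A) closes by 9 p.m. — fails.
(B) primary residence — fails.
(C) ≤ 13 units — not met.
(ii) = F OR F OR F = false.
(a) = T AND F = false.
(i) not (safety training) — met.
(ii) prior license ≥ 9 yr — not satisfied.
(b) = T AND F = false.
(c) age ≥ 25 — not satisfied.
So (3) is not satisfied (F OR F OR F).
Overall = T AND T AND F = false.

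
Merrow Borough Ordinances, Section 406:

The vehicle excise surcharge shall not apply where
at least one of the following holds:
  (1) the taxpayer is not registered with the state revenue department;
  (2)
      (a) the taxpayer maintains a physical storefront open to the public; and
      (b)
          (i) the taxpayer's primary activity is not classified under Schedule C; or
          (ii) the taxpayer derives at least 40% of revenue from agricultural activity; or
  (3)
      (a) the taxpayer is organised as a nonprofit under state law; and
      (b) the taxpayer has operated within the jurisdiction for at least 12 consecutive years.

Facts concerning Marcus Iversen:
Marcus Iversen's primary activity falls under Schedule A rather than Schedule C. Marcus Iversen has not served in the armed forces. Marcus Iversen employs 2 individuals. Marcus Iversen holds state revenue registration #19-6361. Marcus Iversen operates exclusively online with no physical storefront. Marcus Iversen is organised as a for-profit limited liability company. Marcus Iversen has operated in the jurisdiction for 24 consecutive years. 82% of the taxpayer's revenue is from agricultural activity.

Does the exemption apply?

(1) not (state-registered) — not satisfied.
(a) has storefront — not met.
(i) not (Schedule C activity) — met.
(ii) ≥40% agricultural — satisfied.
(b) = T OR T = true.
So (2) is not satisfied (F AND T).
(a) nonprofit — not satisfied.
(b) ≥ 12 yrs in jurisdiction — holds.
(3): F AND T → false.
So Overall is not satisfied (F OR F OR F).

No — not exempt.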